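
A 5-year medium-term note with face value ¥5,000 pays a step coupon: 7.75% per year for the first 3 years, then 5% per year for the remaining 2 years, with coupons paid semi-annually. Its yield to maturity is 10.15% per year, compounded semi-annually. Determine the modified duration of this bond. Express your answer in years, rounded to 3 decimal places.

Periodic yield y = 0.05075. First find Macaulay duration:
  t   CF        PV=CF/(1+0.05075)^t    t·PV
  1       193.75       184.3921       184.3921
  2       193.75       175.4862       350.9724
  3       193.75       167.0104       501.0312
  4       193.75       158.9440       635.7760
  5       193.75       151.2672       756.3359
  6       193.75       143.9612       863.7669
  7       125.00        88.3923       618.7458
  8       125.00        84.1230       672.9841
  9       125.00        80.0600       720.5397
  10    5,125.00     3,123.9199    31,239.1985
  Σ                  4,357.5561    36,543.7426
P = 4,357.5561; Macaulay duration = 36,543.7426 / 4,357.5561 = 8.38629 half-year periods = 4.19315 years.
Modified duration = D_Mac / (1 + y) = 4.19315 / 1.05075 = 3.99062 years.

3.991 years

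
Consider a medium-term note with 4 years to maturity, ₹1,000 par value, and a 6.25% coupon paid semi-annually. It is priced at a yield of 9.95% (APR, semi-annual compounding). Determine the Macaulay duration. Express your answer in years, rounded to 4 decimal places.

Periodic yield y = 0.04975. Discount each cash flow and weight by its period:
  t   CF        PV=CF/(1+0.04975)^t    t·PV
  1        31.25        29.7690        29.7690
  2        31.25        28.3582        56.7163
  3        31.25        27.0142        81.0426
  4        31.25        25.7340       102.9358
  5        31.25        24.5144       122.5718
  6        31.25        23.3526       140.1154
  7        31.25        22.2458       155.7209
  8     1,031.25       699.3215     5,594.5722
  Σ                    880.3096     6,283.4441
Price P = Σ PV = 880.3096.
Macaulay duration = Σ(t·PV) / P = 6,283.4441 / 880.3096 = 7.13777 half-year periods.
In years: 7.13777 / 2 = 3.56888 years.

3.5689 years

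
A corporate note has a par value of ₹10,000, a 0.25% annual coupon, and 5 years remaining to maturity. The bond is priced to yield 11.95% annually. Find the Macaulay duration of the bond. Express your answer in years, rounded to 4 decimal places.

Periodic yield y = 0.1195. Discount each cash flow and weight by its year:
  t   CF        PV=CF/(1+0.1195)^t    t·PV
  1        25.00        22.3314        22.3314
  2        25.00        19.9477        39.8953
  3        25.00        17.8184        53.4551
  4        25.00        15.9164        63.6654
  5    10,025.00     5,701.1687    28,505.8435
  Σ                  5,777.1825    28,685.1907
Price P = Σ PV = 5,777.1825.
Macaulay duration = Σ(t·PV) / P = 28,685.1907 / 5,777.1825 = 4.96526 years.

4.9653 years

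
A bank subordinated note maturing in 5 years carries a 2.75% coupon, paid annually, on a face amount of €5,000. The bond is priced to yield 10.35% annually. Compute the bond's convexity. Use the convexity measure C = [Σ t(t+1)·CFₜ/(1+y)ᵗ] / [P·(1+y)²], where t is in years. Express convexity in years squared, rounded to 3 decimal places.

With y = 0.1035:
  t   CF        PV=CF/(1+0.1035)^t    t·PV        t(t+1)·PV
  1       137.50       124.6035       124.6035         249.2071
  2       137.50       112.9167       225.8333         677.5000
  3       137.50       102.3259       306.9778       1,227.9111
  4       137.50        92.7285       370.9141       1,854.5705
  5     5,137.50     3,139.7144    15,698.5721      94,191.4326
  Σ                  3,572.2891    16,726.9008      98,200.6212
P = 3,572.2891.
Convexity = Σ t(t+1)·PV / [P·(1+y)²] = 98,200.6212 / (3,572.2891 × 1.217712) = 22.57475.

22.575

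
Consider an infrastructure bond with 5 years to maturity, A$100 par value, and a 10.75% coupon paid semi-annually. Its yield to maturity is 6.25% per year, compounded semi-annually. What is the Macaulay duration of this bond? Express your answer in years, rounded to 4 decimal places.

4.0906 years

Periodic yield y = 0.03125. Discount each cash flow and weight by its period:
  t   CF        PV=CF/(1+0.03125)^t    t·PV
  1        5.375         5.2121         5.2121
  2        5.375         5.0542        10.1084
  3        5.375         4.9010        14.7031
  4        5.375         4.7525        19.0100
  5        5.375         4.6085        23.0425
  6        5.375         4.4688        26.8130
  7        5.375         4.3334        30.3339
  8        5.375         4.2021        33.6168
  9        5.375         4.0748        36.6729
  10     105.375        77.4637       774.6365
  Σ                    119.0711       974.1492
Price P = Σ PV = 119.0711.
Macaulay duration = Σ(t·PV) / P = 974.1492 / 119.0711 = 8.18124 half-year periods.
In years: 8.18124 / 2 = 4.09062 years.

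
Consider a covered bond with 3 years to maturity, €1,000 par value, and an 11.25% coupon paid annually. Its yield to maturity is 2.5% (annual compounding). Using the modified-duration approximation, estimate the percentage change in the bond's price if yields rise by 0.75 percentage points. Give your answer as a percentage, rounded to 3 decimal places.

Periodic yield y = 0.025. Modified duration first:
  t   CF        PV=CF/(1+0.025)^t    t·PV
  1       112.50       109.7561       109.7561
  2       112.50       107.0791       214.1582
  3     1,112.50     1,033.0668     3,099.2005
  Σ                  1,249.9021     3,423.1149
P = 1,249.9021; D_Mac = 2.73871 yrs; D_mod = 2.73871/(1+0.025) = 2.67191 yrs.
ΔP/P ≈ -D_mod · Δy = -2.67191 × (+0.0075) = -0.020039 = -2.0039%.

-2.004%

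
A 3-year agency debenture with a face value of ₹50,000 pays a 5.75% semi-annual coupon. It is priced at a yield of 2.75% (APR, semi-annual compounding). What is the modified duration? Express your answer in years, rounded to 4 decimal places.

Periodic yield y = 0.01375. First find Macaulay duration:
  t   CF        PV=CF/(1+0.01375)^t    t·PV
  1     1,437.50     1,418.0025     1,418.0025
  2     1,437.50     1,398.7694     2,797.5388
  3     1,437.50     1,379.7972     4,139.3915
  4     1,437.50     1,361.0823     5,444.3292
  5     1,437.50     1,342.6213     6,713.1063
  6    51,437.50    47,390.8665   284,345.1989
  Σ                 54,291.1391   304,857.5671
P = 54,291.1391; Macaulay duration = 304,857.5671 / 54,291.1391 = 5.61524 half-year periods = 2.80762 years.
Modified duration = D_Mac / (1 + y) = 2.80762 / 1.01375 = 2.76954 years.

2.7695 years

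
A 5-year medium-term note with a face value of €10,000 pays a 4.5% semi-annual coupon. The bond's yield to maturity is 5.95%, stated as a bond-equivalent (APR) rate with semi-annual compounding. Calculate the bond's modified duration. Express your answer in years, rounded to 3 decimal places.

4.384 years

Periodic yield y = 0.02975. First find Macaulay duration:
  t   CF        PV=CF/(1+0.02975)^t    t·PV
  1       225.00       218.4996       218.4996
  2       225.00       212.1871       424.3741
  3       225.00       206.0569       618.1706
  4       225.00       200.1038       800.4152
  5       225.00       194.3227       971.6135
  6       225.00       188.7086     1,132.2517
  7       225.00       183.2567     1,282.7971
  8       225.00       177.9623     1,423.6987
  9       225.00       172.8209     1,555.3883
  10   10,225.00     7,626.8519    76,268.5185
  Σ                  9,380.7705    84,695.7273
P = 9,380.7705; Macaulay duration = 84,695.7273 / 9,380.7705 = 9.02865 half-year periods = 4.51433 years.
Modified duration = D_Mac / (1 + y) = 4.51433 / 1.02975 = 4.38391 years.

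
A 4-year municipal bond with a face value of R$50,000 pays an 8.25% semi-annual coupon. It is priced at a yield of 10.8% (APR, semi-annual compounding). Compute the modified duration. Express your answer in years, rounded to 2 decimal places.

3.28 years

Periodic yield y = 0.054. First find Macaulay duration:
  t   CF        PV=CF/(1+0.054)^t    t·PV
  1     2,062.50     1,956.8311     1,956.8311
  2     2,062.50     1,856.5760     3,713.1520
  3     2,062.50     1,761.4573     5,284.3720
  4     2,062.50     1,671.2119     6,684.8475
  5     2,062.50     1,585.5900     7,927.9501
  6     2,062.50     1,504.3549     9,026.1291
  7     2,062.50     1,427.2816     9,990.9715
  8    52,062.50    34,182.2095   273,457.6761
  Σ                 45,945.5124   318,041.9294
P = 45,945.5124; Macaulay duration = 318,041.9294 / 45,945.5124 = 6.92215 half-year periods = 3.46108 years.
Modified duration = D_Mac / (1 + y) = 3.46108 / 1.054 = 3.28375 years.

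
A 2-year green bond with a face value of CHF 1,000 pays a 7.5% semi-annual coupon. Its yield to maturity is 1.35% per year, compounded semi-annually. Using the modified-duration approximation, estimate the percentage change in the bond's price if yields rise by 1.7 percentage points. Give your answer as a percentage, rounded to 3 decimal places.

Periodic yield y = 0.00675. Modified duration first:
  t   CF        PV=CF/(1+0.00675)^t    t·PV
  1        37.50        37.2486        37.2486
  2        37.50        36.9988        73.9977
  3        37.50        36.7508       110.2523
  4     1,037.50     1,009.9539     4,039.8156
  Σ                  1,120.9521     4,261.3141
P = 1,120.9521; D_Mac = 3.80151 half-year periods = 1.90076 yrs; D_mod = 1.90076/(1+0.00675) = 1.88801 yrs.
ΔP/P ≈ -D_mod · Δy = -1.88801 × (+0.017) = -0.032096 = -3.2096%.

-3.210%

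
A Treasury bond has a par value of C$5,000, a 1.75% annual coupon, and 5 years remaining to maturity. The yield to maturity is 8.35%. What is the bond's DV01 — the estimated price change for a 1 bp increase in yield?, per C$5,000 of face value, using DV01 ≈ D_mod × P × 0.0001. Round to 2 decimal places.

Periodic yield y = 0.0835.
  t   CF        PV=CF/(1+0.0835)^t    t·PV
  1        87.50        80.7568        80.7568
  2        87.50        74.5333       149.0666
  3        87.50        68.7894       206.3681
  4        87.50        63.4881       253.9524
  5     5,087.50     3,406.9036    17,034.5180
  Σ                  3,694.4711    17,724.6618
P = 3,694.4711; D_Mac = 4.79762 yrs; D_mod = 4.42789 yrs.
DV01 ≈ 4.42789 × 3,694.4711 × 0.0001 = 1.635871.

C$1.64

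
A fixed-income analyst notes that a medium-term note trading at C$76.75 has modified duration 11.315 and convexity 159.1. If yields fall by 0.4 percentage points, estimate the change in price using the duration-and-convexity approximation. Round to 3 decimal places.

Duration effect: -D_mod·Δy = -11.315 × (-0.004) = +0.045260
Convexity effect: ½·C·(Δy)² = 0.5 × 159.1 × (-0.004)² = +0.0012728
ΔP/P ≈ +0.045260 + 0.0012728 = +0.0465328
ΔP ≈ 76.75 × (+0.0465328) = +3.5713924.

+C$3.571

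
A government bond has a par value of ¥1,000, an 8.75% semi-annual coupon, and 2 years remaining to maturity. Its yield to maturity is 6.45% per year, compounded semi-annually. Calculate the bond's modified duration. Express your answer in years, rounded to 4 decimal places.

1.8218 years

Periodic yield y = 0.03225. First find Macaulay duration:
  t   CF        PV=CF/(1+0.03225)^t    t·PV
  1        43.75        42.3831        42.3831
  2        43.75        41.0590        82.1180
  3        43.75        39.7762       119.3286
  4     1,043.75       919.2993     3,677.1971
  Σ                  1,042.5176     3,921.0269
P = 1,042.5176; Macaulay duration = 3,921.0269 / 1,042.5176 = 3.76111 half-year periods = 1.88056 years.
Modified duration = D_Mac / (1 + y) = 1.88056 / 1.03225 = 1.82180 years.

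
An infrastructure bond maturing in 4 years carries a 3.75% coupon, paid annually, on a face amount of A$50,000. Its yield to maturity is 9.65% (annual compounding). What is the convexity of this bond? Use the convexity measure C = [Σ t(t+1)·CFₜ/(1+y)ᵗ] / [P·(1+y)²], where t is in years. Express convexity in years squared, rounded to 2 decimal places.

15.32

With y = 0.0965:
  t   CF        PV=CF/(1+0.0965)^t    t·PV        t(t+1)·PV
  1     1,875.00     1,709.9863     1,709.9863       3,419.9726
  2     1,875.00     1,559.4950     3,118.9901       9,356.9703
  3     1,875.00     1,422.2481     4,266.7443      17,066.9773
  4    51,875.00    35,885.8771   143,543.5085     717,717.5424
  Σ                 40,577.6066   152,639.2292     747,561.4626
P = 40,577.6066.
Convexity = Σ t(t+1)·PV / [P·(1+y)²] = 747,561.4626 / (40,577.6066 × 1.202312) = 15.32298.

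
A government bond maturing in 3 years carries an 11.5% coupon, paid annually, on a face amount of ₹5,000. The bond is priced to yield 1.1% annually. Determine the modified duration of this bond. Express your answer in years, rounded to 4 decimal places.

Periodic yield y = 0.011. First find Macaulay duration:
  t   CF        PV=CF/(1+0.011)^t    t·PV
  1       575.00       568.7438       568.7438
  2       575.00       562.5557     1,125.1114
  3     5,575.00     5,394.9995    16,184.9984
  Σ                  6,526.2990    17,878.8536
P = 6,526.2990; Macaulay duration = 17,878.8536 / 6,526.2990 = 2.73951 years.
Modified duration = D_Mac / (1 + y) = 2.73951 / 1.011 = 2.70970 years.

2.7097 years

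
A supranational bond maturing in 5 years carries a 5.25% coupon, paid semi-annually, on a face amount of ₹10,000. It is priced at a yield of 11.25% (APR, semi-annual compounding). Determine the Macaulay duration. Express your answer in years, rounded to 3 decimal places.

4.372 years

Periodic yield y = 0.05625. Discount each cash flow and weight by its period:
  t   CF        PV=CF/(1+0.05625)^t    t·PV
  1       262.50       248.5207       248.5207
  2       262.50       235.2859       470.5718
  3       262.50       222.7559       668.2676
  4       262.50       210.8931       843.5725
  5       262.50       199.6621       998.3106
  6       262.50       189.0292     1,134.1754
  7       262.50       178.9626     1,252.7381
  8       262.50       169.4320     1,355.4563
  9       262.50       160.4090     1,443.6813
  10   10,262.50     5,937.2584    59,372.5840
  Σ                  7,752.2090    67,787.8783
Price P = Σ PV = 7,752.2090.
Macaulay duration = Σ(t·PV) / P = 67,787.8783 / 7,752.2090 = 8.74433 half-year periods.
In years: 8.74433 / 2 = 4.37217 years.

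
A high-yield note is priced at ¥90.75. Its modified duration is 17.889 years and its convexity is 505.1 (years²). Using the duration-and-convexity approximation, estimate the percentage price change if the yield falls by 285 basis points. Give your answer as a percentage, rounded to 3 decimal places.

Duration effect: -D_mod·Δy = -17.889 × (-0.0285) = +0.5098365
Convexity effect: ½·C·(Δy)² = 0.5 × 505.1 × (-0.0285)² = +0.2051337375
ΔP/P ≈ +0.5098365 + 0.2051337375 = +0.7149702375
= +71.49702375%.

+71.497%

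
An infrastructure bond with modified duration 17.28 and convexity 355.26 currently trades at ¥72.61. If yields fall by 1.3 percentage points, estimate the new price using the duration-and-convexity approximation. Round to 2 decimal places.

¥91.10

Duration effect: -D_mod·Δy = -17.28 × (-0.013) = +0.224640
Convexity effect: ½·C·(Δy)² = 0.5 × 355.26 × (-0.013)² = +0.03001947
ΔP/P ≈ +0.224640 + 0.03001947 = +0.25465947
New price ≈ 72.61 × (1 + 0.25465947) = 91.1008241167.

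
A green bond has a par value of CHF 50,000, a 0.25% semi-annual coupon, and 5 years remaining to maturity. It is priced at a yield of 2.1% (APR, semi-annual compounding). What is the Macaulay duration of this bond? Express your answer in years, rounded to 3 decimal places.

4.970 years

Periodic yield y = 0.0105. Discount each cash flow and weight by its period:
  t   CF        PV=CF/(1+0.0105)^t    t·PV
  1        62.50        61.8506        61.8506
  2        62.50        61.2079       122.4158
  3        62.50        60.5719       181.7156
  4        62.50        59.9425       239.7699
  5        62.50        59.3196       296.5981
  6        62.50        58.7032       352.2195
  7        62.50        58.0933       406.6529
  8        62.50        57.4896       459.9170
  9        62.50        56.8923       512.0303
  10   50,062.50    45,097.1768   450,971.7682
  Σ                 45,631.2477   453,604.9379
Price P = Σ PV = 45,631.2477.
Macaulay duration = Σ(t·PV) / P = 453,604.9379 / 45,631.2477 = 9.94066 half-year periods.
In years: 9.94066 / 2 = 4.97033 years.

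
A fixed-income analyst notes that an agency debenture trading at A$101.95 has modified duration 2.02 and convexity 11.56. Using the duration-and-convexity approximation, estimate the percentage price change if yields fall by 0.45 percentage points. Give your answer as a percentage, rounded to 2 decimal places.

Duration effect: -D_mod·Δy = -2.02 × (-0.0045) = +0.009090
Convexity effect: ½·C·(Δy)² = 0.5 × 11.56 × (-0.0045)² = +0.000117045
ΔP/P ≈ +0.009090 + 0.000117045 = +0.009207045
= +0.9207045%.

+0.92%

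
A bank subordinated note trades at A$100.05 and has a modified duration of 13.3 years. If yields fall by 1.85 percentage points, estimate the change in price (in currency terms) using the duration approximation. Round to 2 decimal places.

+A$24.62

Duration approximation: ΔP/P ≈ -D_mod · Δy = -13.3 × (-0.0185) = +0.246050.
ΔP ≈ 100.05 × (+0.246050) = +24.6173025.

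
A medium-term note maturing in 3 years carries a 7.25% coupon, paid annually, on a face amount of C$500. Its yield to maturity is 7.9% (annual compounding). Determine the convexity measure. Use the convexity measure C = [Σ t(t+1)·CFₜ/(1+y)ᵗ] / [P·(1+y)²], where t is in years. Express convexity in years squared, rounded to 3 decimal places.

9.394

With y = 0.079:
  t   CF        PV=CF/(1+0.079)^t    t·PV        t(t+1)·PV
  1        36.25        33.5959        33.5959          67.1918
  2        36.25        31.1362        62.2723         186.8170
  3       536.25       426.8772     1,280.6316       5,122.5265
  Σ                    491.6093     1,376.4999       5,376.5354
P = 491.6093.
Convexity = Σ t(t+1)·PV / [P·(1+y)²] = 5,376.5354 / (491.6093 × 1.164241) = 9.39376.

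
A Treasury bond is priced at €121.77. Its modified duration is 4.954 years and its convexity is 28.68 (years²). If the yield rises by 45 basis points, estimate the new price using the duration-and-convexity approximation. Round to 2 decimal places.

Duration effect: -D_mod·Δy = -4.954 × (+0.0045) = -0.022293
Convexity effect: ½·C·(Δy)² = 0.5 × 28.68 × (0.0045)² = +0.000290385
ΔP/P ≈ -0.022293 + 0.000290385 = -0.022002615
New price ≈ 121.77 × (1 - 0.022002615) = 119.09074157145.

€119.09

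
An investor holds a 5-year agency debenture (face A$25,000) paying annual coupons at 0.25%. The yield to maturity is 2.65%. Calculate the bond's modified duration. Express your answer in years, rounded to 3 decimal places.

4.845 years

Periodic yield y = 0.0265. First find Macaulay duration:
  t   CF        PV=CF/(1+0.0265)^t    t·PV
  1        62.50        60.8865        60.8865
  2        62.50        59.3147       118.6293
  3        62.50        57.7834       173.3502
  4        62.50        56.2917       225.1667
  5    25,062.50    21,990.2224   109,951.1119
  Σ                 22,224.4987   110,529.1447
P = 22,224.4987; Macaulay duration = 110,529.1447 / 22,224.4987 = 4.97330 years.
Modified duration = D_Mac / (1 + y) = 4.97330 / 1.0265 = 4.84491 years.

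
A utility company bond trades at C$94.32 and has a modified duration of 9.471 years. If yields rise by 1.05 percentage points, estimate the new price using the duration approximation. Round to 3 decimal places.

Duration approximation: ΔP/P ≈ -D_mod · Δy = -9.471 × (+0.0105) = -0.0994455.
New price ≈ 94.32 × (1 - 0.0994455) = 84.94030044.

C$84.940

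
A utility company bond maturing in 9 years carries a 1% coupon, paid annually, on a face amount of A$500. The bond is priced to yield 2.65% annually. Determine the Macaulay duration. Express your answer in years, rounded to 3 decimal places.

Periodic yield y = 0.0265. Discount each cash flow and weight by its year:
  t   CF        PV=CF/(1+0.0265)^t    t·PV
  1         5.00         4.8709         4.8709
  2         5.00         4.7452         9.4903
  3         5.00         4.6227        13.8680
  4         5.00         4.5033        18.0133
  5         5.00         4.3871        21.9354
  6         5.00         4.2738        25.6429
  7         5.00         4.1635        29.1444
  8         5.00         4.0560        32.4480
  9       505.00       399.0808     3,591.7269
  Σ                    434.7033     3,747.1403
Price P = Σ PV = 434.7033.
Macaulay duration = Σ(t·PV) / P = 3,747.1403 / 434.7033 = 8.62000 years.

8.620 years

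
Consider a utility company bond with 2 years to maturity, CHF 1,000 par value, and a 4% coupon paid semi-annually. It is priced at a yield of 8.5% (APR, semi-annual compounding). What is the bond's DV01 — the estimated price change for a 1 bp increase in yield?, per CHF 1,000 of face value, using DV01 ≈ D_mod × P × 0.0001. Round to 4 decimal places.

CHF 0.1709

Periodic yield y = 0.0425.
  t   CF        PV=CF/(1+0.0425)^t    t·PV
  1        20.00        19.1847        19.1847
  2        20.00        18.4025        36.8051
  3        20.00        17.6523        52.9570
  4     1,020.00       863.5668     3,454.2670
  Σ                    918.8063     3,563.2137
P = 918.8063; D_Mac = 3.87809 half-year periods = 1.93905 yrs; D_mod = 1.86000 yrs.
DV01 ≈ 1.86000 × 918.8063 × 0.0001 = 0.170898.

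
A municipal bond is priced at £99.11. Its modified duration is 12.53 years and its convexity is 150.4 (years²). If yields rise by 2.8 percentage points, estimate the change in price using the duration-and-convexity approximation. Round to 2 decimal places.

Duration effect: -D_mod·Δy = -12.53 × (+0.028) = -0.350840
Convexity effect: ½·C·(Δy)² = 0.5 × 150.4 × (0.028)² = +0.0589568
ΔP/P ≈ -0.350840 + 0.0589568 = -0.2918832
ΔP ≈ 99.11 × (-0.2918832) = -28.928543952.

-£28.93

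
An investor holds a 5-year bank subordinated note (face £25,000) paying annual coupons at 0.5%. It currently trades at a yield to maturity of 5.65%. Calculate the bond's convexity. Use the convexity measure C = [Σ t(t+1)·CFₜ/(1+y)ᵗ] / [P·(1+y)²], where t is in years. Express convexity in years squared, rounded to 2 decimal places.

With y = 0.0565:
  t   CF        PV=CF/(1+0.0565)^t    t·PV        t(t+1)·PV
  1       125.00       118.3152       118.3152         236.6304
  2       125.00       111.9879       223.9758         671.9273
  3       125.00       105.9989       317.9968       1,271.9872
  4       125.00       100.3303       401.3211       2,006.6055
  5    25,125.00    19,087.9181    95,439.5906     572,637.5438
  Σ                 19,524.5504    96,501.1995     576,824.6942
P = 19,524.5504.
Convexity = Σ t(t+1)·PV / [P·(1+y)²] = 576,824.6942 / (19,524.5504 × 1.116192) = 26.46816.

26.47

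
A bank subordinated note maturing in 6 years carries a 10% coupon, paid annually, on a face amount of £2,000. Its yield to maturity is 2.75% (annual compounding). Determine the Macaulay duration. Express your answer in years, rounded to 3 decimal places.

4.991 years

Periodic yield y = 0.0275. Discount each cash flow and weight by its year:
  t   CF        PV=CF/(1+0.0275)^t    t·PV
  1       200.00       194.6472       194.6472
  2       200.00       189.4377       378.8753
  3       200.00       184.3676       553.1027
  4       200.00       179.4331       717.7326
  5       200.00       174.6308       873.1540
  6     2,200.00     1,869.5268    11,217.1609
  Σ                  2,792.0432    13,934.6727
Price P = Σ PV = 2,792.0432.
Macaulay duration = Σ(t·PV) / P = 13,934.6727 / 2,792.0432 = 4.99085 years.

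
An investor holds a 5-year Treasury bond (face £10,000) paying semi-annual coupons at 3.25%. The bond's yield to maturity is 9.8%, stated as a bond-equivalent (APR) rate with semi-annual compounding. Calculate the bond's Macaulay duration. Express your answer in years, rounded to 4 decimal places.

Periodic yield y = 0.049. Discount each cash flow and weight by its period:
  t   CF        PV=CF/(1+0.049)^t    t·PV
  1       162.50       154.9094       154.9094
  2       162.50       147.6734       295.3469
  3       162.50       140.7754       422.3263
  4       162.50       134.1997       536.7986
  5       162.50       127.9310       639.6552
  6       162.50       121.9552       731.7314
  7       162.50       116.2586       813.8099
  8       162.50       110.8280       886.6239
  9       162.50       105.6511       950.8598
  10   10,162.50     6,298.6239    62,986.2390
  Σ                  7,458.8058    68,418.3005
Price P = Σ PV = 7,458.8058.
Macaulay duration = Σ(t·PV) / P = 68,418.3005 / 7,458.8058 = 9.17282 half-year periods.
In years: 9.17282 / 2 = 4.58641 years.

4.5864 years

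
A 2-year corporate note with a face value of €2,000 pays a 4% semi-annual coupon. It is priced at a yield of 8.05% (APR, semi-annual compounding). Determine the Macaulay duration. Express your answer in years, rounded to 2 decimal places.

1.94 years

Periodic yield y = 0.04025. Discount each cash flow and weight by its period:
  t   CF        PV=CF/(1+0.04025)^t    t·PV
  1        40.00        38.4523        38.4523
  2        40.00        36.9645        73.9290
  3        40.00        35.5342       106.6027
  4     2,040.00     1,742.1248     6,968.4993
  Σ                  1,853.0758     7,187.4832
Price P = Σ PV = 1,853.0758.
Macaulay duration = Σ(t·PV) / P = 7,187.4832 / 1,853.0758 = 3.87868 half-year periods.
In years: 3.87868 / 2 = 1.93934 years.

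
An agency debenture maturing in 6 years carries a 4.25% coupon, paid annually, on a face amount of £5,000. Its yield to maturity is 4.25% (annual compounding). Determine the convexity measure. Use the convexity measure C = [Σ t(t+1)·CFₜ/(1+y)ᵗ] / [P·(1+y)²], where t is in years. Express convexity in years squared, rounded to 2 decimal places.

33.70

With y = 0.0425:
  t   CF        PV=CF/(1+0.0425)^t    t·PV        t(t+1)·PV
  1       212.50       203.8369       203.8369         407.6739
  2       212.50       195.5270       391.0541       1,173.1622
  3       212.50       187.5559       562.6677       2,250.6709
  4       212.50       179.9097       719.6390       3,598.1948
  5       212.50       172.5753       862.8765       5,177.2588
  6     5,212.50     4,060.5951    24,363.5706     170,544.9942
  Σ                  5,000.0000    27,103.6447     183,151.9547
P = 5,000.0000.
Convexity = Σ t(t+1)·PV / [P·(1+y)²] = 183,151.9547 / (5,000.0000 × 1.086806) = 33.70462.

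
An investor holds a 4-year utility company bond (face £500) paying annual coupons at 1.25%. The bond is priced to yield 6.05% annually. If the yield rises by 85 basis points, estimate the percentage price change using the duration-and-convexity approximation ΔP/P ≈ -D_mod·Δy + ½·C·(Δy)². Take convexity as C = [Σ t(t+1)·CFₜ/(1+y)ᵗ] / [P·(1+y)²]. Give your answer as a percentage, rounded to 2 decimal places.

With y = 0.0605:
  t   CF        PV=CF/(1+0.0605)^t    t·PV        t(t+1)·PV
  1         6.25         5.8934         5.8934          11.7869
  2         6.25         5.5572        11.1145          33.3434
  3         6.25         5.2402        15.7206          62.8824
  4       506.25       400.2417     1,600.9668       8,004.8342
  Σ                    416.9326     1,633.6954       8,112.8469
P = 416.9326; D_Mac = 3.91837 yrs; D_mod = 3.69483 yrs; C = 17.30159.
Duration effect: -3.69483 × (+0.0085) = -0.031406
Convexity effect: 0.5 × 17.30159 × (0.0085)² = +0.0006250
ΔP/P ≈ -0.031406 + 0.0006250 = -0.030781 = -3.0781%.

-3.08%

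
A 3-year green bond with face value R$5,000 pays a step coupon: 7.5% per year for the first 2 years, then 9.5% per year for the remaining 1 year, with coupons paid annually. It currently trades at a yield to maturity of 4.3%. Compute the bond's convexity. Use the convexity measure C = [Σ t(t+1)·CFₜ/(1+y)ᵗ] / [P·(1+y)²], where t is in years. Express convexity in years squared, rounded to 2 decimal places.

10.09

With y = 0.043:
  t   CF        PV=CF/(1+0.043)^t    t·PV        t(t+1)·PV
  1       375.00       359.5398       359.5398         719.0796
  2       375.00       344.7170       689.4339       2,068.3018
  3     5,475.00     4,825.3764    14,476.1293      57,904.5171
  Σ                  5,529.6332    15,525.1030      60,691.8985
P = 5,529.6332.
Convexity = Σ t(t+1)·PV / [P·(1+y)²] = 60,691.8985 / (5,529.6332 × 1.087849) = 10.08941.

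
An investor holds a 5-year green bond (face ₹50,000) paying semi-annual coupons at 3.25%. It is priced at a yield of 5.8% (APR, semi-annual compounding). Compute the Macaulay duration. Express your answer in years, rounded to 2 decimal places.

Periodic yield y = 0.029. Discount each cash flow and weight by its period:
  t   CF        PV=CF/(1+0.029)^t    t·PV
  1       812.50       789.6016       789.6016
  2       812.50       767.3484     1,534.6969
  3       812.50       745.7225     2,237.1675
  4       812.50       724.7060     2,898.8241
  5       812.50       704.2818     3,521.4092
  6       812.50       684.4333     4,106.5997
  7       812.50       665.1441     4,656.0087
  8       812.50       646.3985     5,171.1884
  9       812.50       628.1813     5,653.6316
  10   50,812.50    38,178.3201   381,783.2014
  Σ                 44,534.1377   412,352.3291
Price P = Σ PV = 44,534.1377.
Macaulay duration = Σ(t·PV) / P = 412,352.3291 / 44,534.1377 = 9.25924 half-year periods.
In years: 9.25924 / 2 = 4.62962 years.

4.63 years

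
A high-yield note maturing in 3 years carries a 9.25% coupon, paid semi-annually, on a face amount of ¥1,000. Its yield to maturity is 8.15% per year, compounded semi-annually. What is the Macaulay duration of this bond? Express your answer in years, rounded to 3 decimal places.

2.692 years

Periodic yield y = 0.04075. Discount each cash flow and weight by its period:
  t   CF        PV=CF/(1+0.04075)^t    t·PV
  1        46.25        44.4391        44.4391
  2        46.25        42.6991        85.3982
  3        46.25        41.0273       123.0818
  4        46.25        39.4209       157.6834
  5        46.25        37.8774       189.3868
  6     1,046.25       823.2978     4,939.7868
  Σ                  1,028.7615     5,539.7761
Price P = Σ PV = 1,028.7615.
Macaulay duration = Σ(t·PV) / P = 5,539.7761 / 1,028.7615 = 5.38490 half-year periods.
In years: 5.38490 / 2 = 2.69245 years.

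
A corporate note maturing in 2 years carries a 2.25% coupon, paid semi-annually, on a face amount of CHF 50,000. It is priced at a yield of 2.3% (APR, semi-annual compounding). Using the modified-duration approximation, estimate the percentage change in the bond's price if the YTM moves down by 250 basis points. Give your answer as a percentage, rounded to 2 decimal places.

Periodic yield y = 0.0115. Modified duration first:
  t   CF        PV=CF/(1+0.0115)^t    t·PV
  1       562.50       556.1048       556.1048
  2       562.50       549.7823     1,099.5646
  3       562.50       543.5317     1,630.5951
  4    50,562.50    48,301.9863   193,207.9453
  Σ                 49,951.4051   196,494.2097
P = 49,951.4051; D_Mac = 3.93371 half-year periods = 1.96685 yrs; D_mod = 1.96685/(1+0.0115) = 1.94449 yrs.
ΔP/P ≈ -D_mod · Δy = -1.94449 × (-0.025) = +0.048612 = +4.8612%.

+4.86%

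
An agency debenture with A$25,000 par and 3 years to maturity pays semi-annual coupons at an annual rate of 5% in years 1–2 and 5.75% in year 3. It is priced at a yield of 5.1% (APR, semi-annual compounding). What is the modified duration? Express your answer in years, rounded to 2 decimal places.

2.75 years

Periodic yield y = 0.0255. First find Macaulay duration:
  t   CF        PV=CF/(1+0.0255)^t    t·PV
  1       625.00       609.4588       609.4588
  2       625.00       594.3040     1,188.6081
  3       625.00       579.5261     1,738.5784
  4       625.00       565.1157     2,260.4627
  5       718.75       633.7231     3,168.6155
  6    25,718.75    22,112.3993   132,674.3960
  Σ                 25,094.5271   141,640.1194
P = 25,094.5271; Macaulay duration = 141,640.1194 / 25,094.5271 = 5.64426 half-year periods = 2.82213 years.
Modified duration = D_Mac / (1 + y) = 2.82213 / 1.0255 = 2.75196 years.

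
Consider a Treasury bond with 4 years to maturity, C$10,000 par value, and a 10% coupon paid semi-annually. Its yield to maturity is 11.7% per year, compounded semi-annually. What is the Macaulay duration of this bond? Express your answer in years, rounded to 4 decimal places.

Periodic yield y = 0.0585. Discount each cash flow and weight by its period:
  t   CF        PV=CF/(1+0.0585)^t    t·PV
  1       500.00       472.3666       472.3666
  2       500.00       446.2603       892.5207
  3       500.00       421.5969     1,264.7907
  4       500.00       398.2966     1,593.1862
  5       500.00       376.2839     1,881.4197
  6       500.00       355.4879     2,132.9274
  7       500.00       335.8412     2,350.8884
  8    10,500.00     6,662.8863    53,303.0902
  Σ                  9,469.0197    63,891.1899
Price P = Σ PV = 9,469.0197.
Macaulay duration = Σ(t·PV) / P = 63,891.1899 / 9,469.0197 = 6.74739 half-year periods.
In years: 6.74739 / 2 = 3.37370 years.

3.3737 years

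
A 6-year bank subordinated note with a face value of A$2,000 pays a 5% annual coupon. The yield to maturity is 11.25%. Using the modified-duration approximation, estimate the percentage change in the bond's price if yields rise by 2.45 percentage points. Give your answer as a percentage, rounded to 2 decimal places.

-11.45%

Periodic yield y = 0.1125. Modified duration first:
  t   CF        PV=CF/(1+0.1125)^t    t·PV
  1       100.00        89.8876        89.8876
  2       100.00        80.7979       161.5958
  3       100.00        72.6273       217.8819
  4       100.00        65.2830       261.1319
  5       100.00        58.6813       293.4066
  6     2,100.00     1,107.6924     6,646.1544
  Σ                  1,474.9695     7,670.0582
P = 1,474.9695; D_Mac = 5.20015 yrs; D_mod = 5.20015/(1+0.1125) = 4.67429 yrs.
ΔP/P ≈ -D_mod · Δy = -4.67429 × (+0.0245) = -0.114520 = -11.4520%.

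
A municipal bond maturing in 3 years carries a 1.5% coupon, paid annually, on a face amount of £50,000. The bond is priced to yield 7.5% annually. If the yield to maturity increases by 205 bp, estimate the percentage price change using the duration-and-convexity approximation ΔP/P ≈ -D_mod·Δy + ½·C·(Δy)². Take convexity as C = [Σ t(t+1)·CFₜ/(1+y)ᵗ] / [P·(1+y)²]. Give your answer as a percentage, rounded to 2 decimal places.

-5.42%

With y = 0.075:
  t   CF        PV=CF/(1+0.075)^t    t·PV        t(t+1)·PV
  1       750.00       697.6744       697.6744       1,395.3488
  2       750.00       648.9995     1,297.9989       3,893.9968
  3    50,750.00    40,851.7489   122,555.2467     490,220.9868
  Σ                 42,198.4228   124,550.9200     495,510.3324
P = 42,198.4228; D_Mac = 2.95155 yrs; D_mod = 2.74563 yrs; C = 10.16107.
Duration effect: -2.74563 × (+0.0205) = -0.056285
Convexity effect: 0.5 × 10.16107 × (0.0205)² = +0.0021351
ΔP/P ≈ -0.056285 + 0.0021351 = -0.054150 = -5.4150%.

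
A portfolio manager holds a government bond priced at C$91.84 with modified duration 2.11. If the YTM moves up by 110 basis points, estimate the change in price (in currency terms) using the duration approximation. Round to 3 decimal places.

-C$2.132

Duration approximation: ΔP/P ≈ -D_mod · Δy = -2.11 × (+0.011) = -0.023210.
ΔP ≈ 91.84 × (-0.023210) = -2.1316064.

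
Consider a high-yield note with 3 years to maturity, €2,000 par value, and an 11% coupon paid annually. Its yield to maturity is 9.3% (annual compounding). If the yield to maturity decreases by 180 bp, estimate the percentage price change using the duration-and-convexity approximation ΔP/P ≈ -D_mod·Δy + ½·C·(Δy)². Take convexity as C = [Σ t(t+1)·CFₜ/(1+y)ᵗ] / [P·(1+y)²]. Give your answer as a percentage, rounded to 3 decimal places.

With y = 0.093:
  t   CF        PV=CF/(1+0.093)^t    t·PV        t(t+1)·PV
  1       220.00       201.2809       201.2809         402.5618
  2       220.00       184.1545       368.3090       1,104.9271
  3     2,220.00     1,700.1705     5,100.5116      20,402.0466
  Σ                  2,085.6059     5,670.1015      21,909.5354
P = 2,085.6059; D_Mac = 2.71868 yrs; D_mod = 2.48736 yrs; C = 8.79348.
Duration effect: -2.48736 × (-0.018) = +0.044772
Convexity effect: 0.5 × 8.79348 × (-0.018)² = +0.0014245
ΔP/P ≈ +0.044772 + 0.0014245 = +0.046197 = +4.6197%.

+4.620%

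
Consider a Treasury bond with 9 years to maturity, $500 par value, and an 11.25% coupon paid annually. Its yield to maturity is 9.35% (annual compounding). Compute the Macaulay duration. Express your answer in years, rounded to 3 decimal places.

6.256 years

Periodic yield y = 0.0935. Discount each cash flow and weight by its year:
  t   CF        PV=CF/(1+0.0935)^t    t·PV
  1        56.25        51.4403        51.4403
  2        56.25        47.0419        94.0838
  3        56.25        43.0196       129.0587
  4        56.25        39.3412       157.3647
  5        56.25        35.9773       179.8865
  6        56.25        32.9011       197.4063
  7        56.25        30.0878       210.6149
  8        56.25        27.5152       220.1214
  9       556.25       248.8290     2,239.4607
  Σ                    556.1533     3,479.4374
Price P = Σ PV = 556.1533.
Macaulay duration = Σ(t·PV) / P = 3,479.4374 / 556.1533 = 6.25626 years.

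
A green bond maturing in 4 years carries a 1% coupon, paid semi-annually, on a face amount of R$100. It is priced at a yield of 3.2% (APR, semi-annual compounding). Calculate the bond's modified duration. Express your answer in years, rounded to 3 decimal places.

3.865 years

Periodic yield y = 0.016. First find Macaulay duration:
  t   CF        PV=CF/(1+0.016)^t    t·PV
  1         0.50         0.4921         0.4921
  2         0.50         0.4844         0.9688
  3         0.50         0.4767         1.4302
  4         0.50         0.4692         1.8770
  5         0.50         0.4619         2.3093
  6         0.50         0.4546         2.7275
  7         0.50         0.4474         3.1319
  8       100.50        88.5149       708.1192
  Σ                     91.8012       721.0560
P = 91.8012; Macaulay duration = 721.0560 / 91.8012 = 7.85453 half-year periods = 3.92727 years.
Modified duration = D_Mac / (1 + y) = 3.92727 / 1.016 = 3.86542 years.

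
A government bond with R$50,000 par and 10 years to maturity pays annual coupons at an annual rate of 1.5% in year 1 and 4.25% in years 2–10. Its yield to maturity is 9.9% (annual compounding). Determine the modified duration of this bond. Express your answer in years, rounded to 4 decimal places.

Periodic yield y = 0.099. First find Macaulay duration:
  t   CF        PV=CF/(1+0.099)^t    t·PV
  1       750.00       682.4386       682.4386
  2     2,125.00     1,759.3958     3,518.7916
  3     2,125.00     1,600.9061     4,802.7183
  4     2,125.00     1,456.6934     5,826.7738
  5     2,125.00     1,325.4717     6,627.3587
  6     2,125.00     1,206.0707     7,236.4244
  7     2,125.00     1,097.4256     7,681.9792
  8     2,125.00       998.5674     7,988.5394
  9     2,125.00       908.6146     8,177.5312
  10   52,125.00    20,280.0557   202,800.5571
  Σ                 31,315.6397   255,343.1123
P = 31,315.6397; Macaulay duration = 255,343.1123 / 31,315.6397 = 8.15385 years.
Modified duration = D_Mac / (1 + y) = 8.15385 / 1.099 = 7.41934 years.

7.4193 years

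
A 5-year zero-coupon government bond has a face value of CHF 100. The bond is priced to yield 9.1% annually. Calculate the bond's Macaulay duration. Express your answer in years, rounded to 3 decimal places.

5.000 years

A zero-coupon bond has a single cash flow at maturity, so its Macaulay duration equals its maturity: 5 years.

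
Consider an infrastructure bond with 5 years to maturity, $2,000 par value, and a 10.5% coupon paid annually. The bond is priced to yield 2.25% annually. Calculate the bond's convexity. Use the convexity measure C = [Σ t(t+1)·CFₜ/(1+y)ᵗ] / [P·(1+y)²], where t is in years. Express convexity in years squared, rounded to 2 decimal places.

23.16

With y = 0.0225:
  t   CF        PV=CF/(1+0.0225)^t    t·PV        t(t+1)·PV
  1       210.00       205.3790       205.3790         410.7579
  2       210.00       200.8596       401.7193       1,205.1578
  3       210.00       196.4397       589.3192       2,357.2768
  4       210.00       192.1171       768.4684       3,842.3421
  5     2,210.00     1,977.3142     9,886.5711      59,319.4267
  Σ                  2,772.1097    11,851.4570      67,134.9613
P = 2,772.1097.
Convexity = Σ t(t+1)·PV / [P·(1+y)²] = 67,134.9613 / (2,772.1097 × 1.045506) = 23.16390.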